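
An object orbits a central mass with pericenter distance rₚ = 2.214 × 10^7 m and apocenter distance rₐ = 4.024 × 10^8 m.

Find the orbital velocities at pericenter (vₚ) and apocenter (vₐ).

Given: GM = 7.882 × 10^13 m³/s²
rₚ = 2.214 × 10^7 m
rₐ = 4.024 × 10^8 m
GM = 7.882 × 10^13 m³/s²
a = (rₚ + rₐ)/2 = 2.1227 × 10^8 m
Vis-viva: v² = GM (2/r − 1/a)
vₚ² = 7.882 × 10^13 × (9.03342 × 10^-8 − 4.71098 × 10^-9) = 6.74882 × 10^6 m²/s²
vₚ = 2597.85 m/s ≈ 2.598 km/s
vₐ² = 7.882 × 10^13 × (4.97018 × 10^-9 − 4.71098 × 10^-9) = 20430 m²/s²
vₐ = 142.933 m/s ≈ 142.9 m/s

Final answer: vₚ = 2.598 km/s, vₐ = 142.9 m/s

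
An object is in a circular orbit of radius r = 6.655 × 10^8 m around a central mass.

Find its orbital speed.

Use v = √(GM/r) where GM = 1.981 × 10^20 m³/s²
r = 6.655 × 10^8 m
GM = 1.981 × 10^20 m³/s²
GM/r = (1.981 × 10^20) / (6.655 × 10^8) = 2.97671 × 10^11 m²/s²
v = √(GM/r) = 545592 m/s ≈ 545.6 km/s

Final answer: 545.6 km/s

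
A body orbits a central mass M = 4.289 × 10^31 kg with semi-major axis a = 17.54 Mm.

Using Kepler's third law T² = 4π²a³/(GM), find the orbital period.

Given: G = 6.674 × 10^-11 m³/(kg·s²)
M = 4.289 × 10^31 kg
GM = G × M = 6.674 × 10^-11 × 4.289 × 10^31 = 2.86248 × 10^21 m³/s²
a = 17.54 Mm = 1.754 × 10^7 m
a³ = 5.39621 × 10^21 m³
T = 2π √(a³/GM) = 2π √((5.39621 × 10^21) / (2.86248 × 10^21)) = 2π × 1.37301 s
T = 8.62687 s ≈ 8.627 seconds

Final answer: 8.627 seconds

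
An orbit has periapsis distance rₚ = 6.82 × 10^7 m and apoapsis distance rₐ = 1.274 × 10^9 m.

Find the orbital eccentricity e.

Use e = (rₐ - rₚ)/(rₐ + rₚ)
rₚ = 6.82 × 10^7 m
rₐ = 1.274 × 10^9 m
rₐ − rₚ = 1.2058 × 10^9 m
rₐ + rₚ = 1.3422 × 10^9 m
e = (rₐ − rₚ)/(rₐ + rₚ) = 0.898376

Final answer: e = 0.8984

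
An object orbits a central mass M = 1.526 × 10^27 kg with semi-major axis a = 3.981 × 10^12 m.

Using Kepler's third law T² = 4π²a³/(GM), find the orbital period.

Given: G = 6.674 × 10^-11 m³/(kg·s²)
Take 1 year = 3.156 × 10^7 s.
M = 1.526 × 10^27 kg
GM = G × M = 6.674 × 10^-11 × 1.526 × 10^27 = 1.01845 × 10^17 m³/s²
a = 3.981 × 10^12 m
a³ = 6.30923 × 10^37 m³
T = 2π √(a³/GM) = 2π √((6.30923 × 10^37) / (1.01845 × 10^17)) = 2π × 2.48896 × 10^10 s
T = 1.56386 × 10^11 s ≈ 4955 years

Final answer: 4955 years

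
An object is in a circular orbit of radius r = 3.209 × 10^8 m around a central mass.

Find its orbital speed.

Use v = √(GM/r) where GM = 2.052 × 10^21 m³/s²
r = 3.209 × 10^8 m
GM = 2.052 × 10^21 m³/s²
GM/r = (2.052 × 10^21) / (3.209 × 10^8) = 6.39452 × 10^12 m²/s²
v = √(GM/r) = 2.52874 × 10^6 m/s ≈ 2529 km/s

Final answer: 2529 km/s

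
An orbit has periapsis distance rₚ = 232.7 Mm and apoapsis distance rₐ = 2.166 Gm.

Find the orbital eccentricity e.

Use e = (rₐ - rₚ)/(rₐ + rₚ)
rₚ = 232.7 Mm = 2.327 × 10^8 m
rₐ = 2.166 Gm = 2.166 × 10^9 m
rₐ − rₚ = 1.9333 × 10^9 m
rₐ + rₚ = 2.3987 × 10^9 m
e = (rₐ − rₚ)/(rₐ + rₚ) = 0.805978

Final answer: e = 0.806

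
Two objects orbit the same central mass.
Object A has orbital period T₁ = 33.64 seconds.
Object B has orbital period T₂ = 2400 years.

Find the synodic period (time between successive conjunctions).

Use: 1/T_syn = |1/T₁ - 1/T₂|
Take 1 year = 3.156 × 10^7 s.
T₁ = 33.64 seconds
T₂ = 2400 years = 7.5744 × 10^10 s
1/T₁ = 0.0297265 s⁻¹
1/T₂ = 1.32024 × 10^-11 s⁻¹
|1/T₁ − 1/T₂| = 0.0297265 s⁻¹
T_syn = 1 / |1/T₁ − 1/T₂| = 33.64 s ≈ 33.64 seconds

Final answer: T_syn = 33.64 seconds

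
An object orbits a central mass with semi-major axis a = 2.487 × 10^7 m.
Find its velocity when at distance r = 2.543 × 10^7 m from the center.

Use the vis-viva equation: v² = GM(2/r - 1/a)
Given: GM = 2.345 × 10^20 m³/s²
a = 2.487 × 10^7 m
r = 2.543 × 10^7 m
GM = 2.345 × 10^20 m³/s²
2/r − 1/a = 7.86473 × 10^-8 − 4.02091 × 10^-8 = 3.84382 × 10^-8 m⁻¹
v² = GM (2/r − 1/a) = 9.01375 × 10^12 m²/s²
v = 3.00229 × 10^6 m/s ≈ 3002 km/s

Final answer: 3002 km/s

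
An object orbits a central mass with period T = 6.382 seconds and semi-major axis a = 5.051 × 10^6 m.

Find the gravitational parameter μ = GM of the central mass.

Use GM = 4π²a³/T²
T = 6.382 seconds
a = 5.051 × 10^6 m
a³ = 1.28864 × 10^20 m³
T² = 40.7299 s²
GM = 4π² × (1.28864 × 10^20) / 40.7299 = 1.24905 × 10^20 m³/s²
GM ≈ 1.249 × 10^20 m³/s²

Final answer: GM = 1.249 × 10^20 m³/s²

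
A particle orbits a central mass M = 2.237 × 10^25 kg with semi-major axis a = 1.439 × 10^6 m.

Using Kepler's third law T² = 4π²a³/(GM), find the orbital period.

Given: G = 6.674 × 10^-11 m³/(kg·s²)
M = 2.237 × 10^25 kg
GM = G × M = 6.674 × 10^-11 × 2.237 × 10^25 = 1.49297 × 10^15 m³/s²
a = 1.439 × 10^6 m
a³ = 2.97977 × 10^18 m³
T = 2π √(a³/GM) = 2π √((2.97977 × 10^18) / (1.49297 × 10^15)) = 2π × 44.6751 s
T = 280.702 s ≈ 4.678 minutes

Final answer: 4.678 minutes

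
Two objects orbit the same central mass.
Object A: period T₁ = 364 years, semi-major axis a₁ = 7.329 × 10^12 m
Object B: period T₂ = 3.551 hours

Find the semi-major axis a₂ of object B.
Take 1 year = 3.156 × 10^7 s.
T₁ = 364 years = 1.14878 × 10^10 s
T₂ = 3.551 hours = 12783.6 s
a₁ = 7.329 × 10^12 m
Kepler's third law: (T₂/T₁)² = (a₂/a₁)³  ⇒  a₂ = a₁ (T₂/T₁)^(2/3)
T₂/T₁ = 1.11279 × 10^-6
(T₂/T₁)^(2/3) = 0.000107385
a₂ = 7.329 × 10^12 m × 0.000107385 = 7.87024 × 10^8 m ≈ 7.87 × 10^8 m

Final answer: a₂ = 7.87 × 10^8 m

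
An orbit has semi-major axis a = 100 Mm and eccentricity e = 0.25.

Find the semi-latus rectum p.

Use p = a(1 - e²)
a = 100 Mm = 1 × 10^8 m
e = 0.25,  e² = 0.0625,  1 − e² = 0.9375
p = a(1 − e²) = 1 × 10^8 m × 0.9375 = 9.375 × 10^7 m ≈ 93.75 Mm

Final answer: p = 93.75 Mm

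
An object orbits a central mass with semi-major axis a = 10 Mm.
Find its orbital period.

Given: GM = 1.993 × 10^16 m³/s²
a = 10 Mm = 1 × 10^7 m
GM = 1.993 × 10^16 m³/s²
a³ = 1 × 10^21 m³
T = 2π √(a³/GM) = 2π √((1 × 10^21) / (1.993 × 10^16)) = 2π × 223.999 s
T = 1407.43 s ≈ 23.46 minutes

Final answer: 23.46 minutes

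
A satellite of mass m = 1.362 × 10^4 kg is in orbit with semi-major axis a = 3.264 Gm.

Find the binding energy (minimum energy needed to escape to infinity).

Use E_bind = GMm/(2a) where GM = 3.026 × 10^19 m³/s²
a = 3.264 Gm = 3.264 × 10^9 m
GM = 3.026 × 10^19 m³/s²
m = 1.362 × 10^4 kg
GMm = 3.026 × 10^19 × 13620 = 4.12141 × 10^23 m³·kg/s²
2a = 6.528 × 10^9 m
E_bind = GMm/(2a) = 6.31344 × 10^13 J ≈ 63.13 TJ

Final answer: 63.13 TJ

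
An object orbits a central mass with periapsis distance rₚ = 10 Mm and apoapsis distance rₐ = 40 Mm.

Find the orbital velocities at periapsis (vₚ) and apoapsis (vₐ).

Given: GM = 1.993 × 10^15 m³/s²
rₚ = 10 Mm = 1 × 10^7 m
rₐ = 40 Mm = 4 × 10^7 m
GM = 1.993 × 10^15 m³/s²
a = (rₚ + rₐ)/2 = 2.5 × 10^7 m
Vis-viva: v² = GM (2/r − 1/a)
vₚ² = 1.993 × 10^15 × (2 × 10^-7 − 4 × 10^-8) = 3.1888 × 10^8 m²/s²
vₚ = 17857.2 m/s ≈ 17.86 km/s
vₐ² = 1.993 × 10^15 × (5 × 10^-8 − 4 × 10^-8) = 1.993 × 10^7 m²/s²
vₐ = 4464.3 m/s ≈ 4.464 km/s

Final answer: vₚ = 17.86 km/s, vₐ = 4.464 km/s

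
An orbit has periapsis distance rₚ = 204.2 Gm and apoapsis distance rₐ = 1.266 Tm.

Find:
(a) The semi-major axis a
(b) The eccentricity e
rₚ = 204.2 Gm = 2.042 × 10^11 m
rₐ = 1.266 Tm = 1.266 × 10^12 m
(a) a = (rₚ + rₐ)/2 = 7.351 × 10^11 m ≈ 735.1 Gm
(b) e = (rₐ − rₚ)/(rₐ + rₚ) = (1.0618 × 10^12) / (1.4702 × 10^12) = 0.722215

Final answer:
(a) a = 735.1 Gm
(b) e = 0.7222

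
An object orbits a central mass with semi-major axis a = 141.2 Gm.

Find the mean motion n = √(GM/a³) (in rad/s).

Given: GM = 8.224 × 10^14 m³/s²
a = 141.2 Gm = 1.412 × 10^11 m
GM = 8.224 × 10^14 m³/s²
a³ = 2.81517 × 10^33 m³
GM/a³ = (8.224 × 10^14) / (2.81517 × 10^33) = 2.92132 × 10^-19 s⁻²
n = √(GM/a³) = 5.40492 × 10^-10 rad/s ≈ 5.405 × 10^-10 rad/s

Final answer: n = 5.405 × 10^-10 rad/s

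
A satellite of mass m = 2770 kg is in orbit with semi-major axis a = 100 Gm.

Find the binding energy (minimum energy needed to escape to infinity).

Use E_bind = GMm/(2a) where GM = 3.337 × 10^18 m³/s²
a = 100 Gm = 1 × 10^11 m
GM = 3.337 × 10^18 m³/s²
m = 2770 kg
GMm = 3.337 × 10^18 × 2770 = 9.24349 × 10^21 m³·kg/s²
2a = 2 × 10^11 m
E_bind = GMm/(2a) = 4.62174 × 10^10 J ≈ 46.22 GJ

Final answer: 46.22 GJ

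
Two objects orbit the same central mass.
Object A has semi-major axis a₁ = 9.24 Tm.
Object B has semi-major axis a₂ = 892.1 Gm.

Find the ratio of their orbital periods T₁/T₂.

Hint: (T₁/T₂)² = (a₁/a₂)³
a₁ = 9.24 Tm = 9.24 × 10^12 m
a₂ = 892.1 Gm = 8.921 × 10^11 m
a₁/a₂ = 10.3576
T₁/T₂ = (a₁/a₂)^(3/2) = (10.3576)^1.5 = 33.334

Final answer: T₁/T₂ = 33.33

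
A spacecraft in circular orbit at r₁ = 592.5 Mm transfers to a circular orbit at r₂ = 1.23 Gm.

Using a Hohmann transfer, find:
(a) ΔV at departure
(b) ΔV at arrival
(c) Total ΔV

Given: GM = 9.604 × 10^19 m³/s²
r₁ = 592.5 Mm = 5.925 × 10^8 m
r₂ = 1.23 Gm = 1.23 × 10^9 m
GM = 9.604 × 10^19 m³/s²
Transfer ellipse: a_t = (r₁ + r₂)/2 = 9.1125 × 10^8 m
Circular speed at r₁: v₁ = √(GM/r₁) = 402608 m/s
Transfer speed at r₁ (periapsis): v₁ₜ = √(GM(2/r₁ − 1/a_t)) = 467752 m/s
(a) ΔV₁ = v₁ₜ − v₁ = 65144.5 m/s ≈ 65.14 km/s
Circular speed at r₂: v₂ = √(GM/r₂) = 279430 m/s
Transfer speed at r₂ (apoapsis): v₂ₜ = √(GM(2/r₂ − 1/a_t)) = 225320 m/s
(b) ΔV₂ = v₂ − v₂ₜ = 54110.7 m/s ≈ 54.11 km/s
(c) ΔV_total = ΔV₁ + ΔV₂ = 119255 m/s ≈ 119.3 km/s

Final answer:
(a) ΔV₁ = 65.14 km/s
(b) ΔV₂ = 54.11 km/s
(c) ΔV_total = 119.3 km/s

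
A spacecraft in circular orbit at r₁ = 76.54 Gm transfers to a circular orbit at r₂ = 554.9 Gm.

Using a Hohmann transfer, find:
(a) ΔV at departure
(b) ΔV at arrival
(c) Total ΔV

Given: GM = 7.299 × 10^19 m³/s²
r₁ = 76.54 Gm = 7.654 × 10^10 m
r₂ = 554.9 Gm = 5.549 × 10^11 m
GM = 7.299 × 10^19 m³/s²
Transfer ellipse: a_t = (r₁ + r₂)/2 = 3.1572 × 10^11 m
Circular speed at r₁: v₁ = √(GM/r₁) = 30880.7 m/s
Transfer speed at r₁ (periapsis): v₁ₜ = √(GM(2/r₁ − 1/a_t)) = 40939.6 m/s
(a) ΔV₁ = v₁ₜ − v₁ = 10058.9 m/s ≈ 10.06 km/s
Circular speed at r₂: v₂ = √(GM/r₂) = 11469 m/s
Transfer speed at r₂ (apoapsis): v₂ₜ = √(GM(2/r₂ − 1/a_t)) = 5647 m/s
(b) ΔV₂ = v₂ − v₂ₜ = 5821.97 m/s ≈ 5.822 km/s
(c) ΔV_total = ΔV₁ + ΔV₂ = 15880.9 m/s ≈ 15.88 km/s

Final answer:
(a) ΔV₁ = 10.06 km/s
(b) ΔV₂ = 5.822 km/s
(c) ΔV_total = 15.88 km/s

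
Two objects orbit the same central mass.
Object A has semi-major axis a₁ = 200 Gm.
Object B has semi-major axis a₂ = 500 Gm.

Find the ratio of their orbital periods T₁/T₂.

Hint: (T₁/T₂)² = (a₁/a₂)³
a₁ = 200 Gm = 2 × 10^11 m
a₂ = 500 Gm = 5 × 10^11 m
a₁/a₂ = 0.4
T₁/T₂ = (a₁/a₂)^(3/2) = (0.4)^1.5 = 0.252982

Final answer: T₁/T₂ = 0.253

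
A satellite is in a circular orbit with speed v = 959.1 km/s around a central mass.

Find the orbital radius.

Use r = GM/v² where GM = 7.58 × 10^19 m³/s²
v = 959.1 km/s = 959100 m/s
GM = 7.58 × 10^19 m³/s²
v² = 9.19873 × 10^11 m²/s²
r = GM/v² = (7.58 × 10^19) / (9.19873 × 10^11) = 8.24027 × 10^7 m ≈ 82.4 Mm

Final answer: 82.4 Mm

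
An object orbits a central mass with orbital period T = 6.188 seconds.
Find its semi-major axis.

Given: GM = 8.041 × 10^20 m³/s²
T = 6.188 seconds
GM = 8.041 × 10^20 m³/s²
Kepler's third law: a³ = GM T² / (4π²)
T² = 38.2913 s²
a³ = (8.041 × 10^20) × 38.2913 / (4π²) = 7.79922 × 10^20 m³
a = (a³)^(1/3) = 9.20486 × 10^6 m ≈ 9.205 Mm

Final answer: 9.205 Mm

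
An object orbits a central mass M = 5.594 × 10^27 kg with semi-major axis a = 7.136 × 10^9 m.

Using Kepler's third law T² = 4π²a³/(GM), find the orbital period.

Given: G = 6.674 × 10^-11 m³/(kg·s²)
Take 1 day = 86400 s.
M = 5.594 × 10^27 kg
GM = G × M = 6.674 × 10^-11 × 5.594 × 10^27 = 3.73344 × 10^17 m³/s²
a = 7.136 × 10^9 m
a³ = 3.63383 × 10^29 m³
T = 2π √(a³/GM) = 2π √((3.63383 × 10^29) / (3.73344 × 10^17)) = 2π × 986570 s
T = 6.1988 × 10^6 s ≈ 71.75 days

Final answer: 71.75 days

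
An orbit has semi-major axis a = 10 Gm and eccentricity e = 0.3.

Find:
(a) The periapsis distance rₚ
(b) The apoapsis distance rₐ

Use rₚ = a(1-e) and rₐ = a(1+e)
a = 10 Gm = 1 × 10^10 m
e = 0.3:  1 − e = 0.7,  1 + e = 1.3
(a) rₚ = a(1 − e) = 1 × 10^10 m × 0.7 = 7 × 10^9 m ≈ 7 Gm
(b) rₐ = a(1 + e) = 1 × 10^10 m × 1.3 = 1.3 × 10^10 m ≈ 13 Gm

Final answer:
(a) rₚ = 7 Gm
(b) rₐ = 13 Gm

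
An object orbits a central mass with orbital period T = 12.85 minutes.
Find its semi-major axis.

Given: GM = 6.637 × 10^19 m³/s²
T = 12.85 minutes = 771 s
GM = 6.637 × 10^19 m³/s²
Kepler's third law: a³ = GM T² / (4π²)
T² = 594441 s²
a³ = (6.637 × 10^19) × 594441 / (4π²) = 9.99357 × 10^23 m³
a = (a³)^(1/3) = 9.99786 × 10^7 m ≈ 99.98 Mm

Final answer: 99.98 Mm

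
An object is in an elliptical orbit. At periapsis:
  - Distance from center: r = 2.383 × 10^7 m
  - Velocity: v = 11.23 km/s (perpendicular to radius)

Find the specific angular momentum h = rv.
r = 2.383 × 10^7 m
v = 11.23 km/s = 11230 m/s
h = rv = 2.383 × 10^7 × 11230 = 2.67611 × 10^11 m²/s ≈ 2.676 × 10^11 m²/s

Final answer: h = 2.676 × 10^11 m²/s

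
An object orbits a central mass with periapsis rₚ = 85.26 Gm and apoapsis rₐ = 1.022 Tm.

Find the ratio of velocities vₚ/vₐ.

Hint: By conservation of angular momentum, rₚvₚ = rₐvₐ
rₚ = 85.26 Gm = 8.526 × 10^10 m
rₐ = 1.022 Tm = 1.022 × 10^12 m
rₚvₚ = rₐvₐ  ⇒  vₚ/vₐ = rₐ/rₚ
vₚ/vₐ = (1.022 × 10^12) / (8.526 × 10^10) = 11.9869

Final answer: vₚ/vₐ = 11.99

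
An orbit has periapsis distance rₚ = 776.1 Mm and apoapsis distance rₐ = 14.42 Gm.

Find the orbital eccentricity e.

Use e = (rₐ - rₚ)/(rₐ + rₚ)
rₚ = 776.1 Mm = 7.761 × 10^8 m
rₐ = 14.42 Gm = 1.442 × 10^10 m
rₐ − rₚ = 1.36439 × 10^10 m
rₐ + rₚ = 1.51961 × 10^10 m
e = (rₐ − rₚ)/(rₐ + rₚ) = 0.897855

Final answer: e = 0.8979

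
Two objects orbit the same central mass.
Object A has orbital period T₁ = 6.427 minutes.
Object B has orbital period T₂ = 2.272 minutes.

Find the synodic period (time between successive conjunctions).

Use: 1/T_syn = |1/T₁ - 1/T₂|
T₁ = 6.427 minutes = 385.62 s
T₂ = 2.272 minutes = 136.32 s
1/T₁ = 0.00259323 s⁻¹
1/T₂ = 0.00733568 s⁻¹
|1/T₁ − 1/T₂| = 0.00474245 s⁻¹
T_syn = 1 / |1/T₁ − 1/T₂| = 210.861 s ≈ 3.514 minutes

Final answer: T_syn = 3.514 minutes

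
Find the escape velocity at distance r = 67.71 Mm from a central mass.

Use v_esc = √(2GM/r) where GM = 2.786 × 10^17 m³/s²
r = 67.71 Mm = 6.771 × 10^7 m
GM = 2.786 × 10^17 m³/s²
2GM/r = 2 × (2.786 × 10^17) / (6.771 × 10^7) = 8.22921 × 10^9 m²/s²
v_esc = √(2GM/r) = 90715 m/s ≈ 90.72 km/s

Final answer: 90.72 km/s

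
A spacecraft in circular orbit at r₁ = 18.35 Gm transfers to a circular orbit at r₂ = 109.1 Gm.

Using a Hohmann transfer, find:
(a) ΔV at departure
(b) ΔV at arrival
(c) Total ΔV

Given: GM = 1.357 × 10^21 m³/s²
r₁ = 18.35 Gm = 1.835 × 10^10 m
r₂ = 109.1 Gm = 1.091 × 10^11 m
GM = 1.357 × 10^21 m³/s²
Transfer ellipse: a_t = (r₁ + r₂)/2 = 6.3725 × 10^10 m
Circular speed at r₁: v₁ = √(GM/r₁) = 271939 m/s
Transfer speed at r₁ (periapsis): v₁ₜ = √(GM(2/r₁ − 1/a_t)) = 355819 m/s
(a) ΔV₁ = v₁ₜ − v₁ = 83879.9 m/s ≈ 83.88 km/s
Circular speed at r₂: v₂ = √(GM/r₂) = 111526 m/s
Transfer speed at r₂ (apoapsis): v₂ₜ = √(GM(2/r₂ − 1/a_t)) = 59846.8 m/s
(b) ΔV₂ = v₂ − v₂ₜ = 51679.6 m/s ≈ 51.68 km/s
(c) ΔV_total = ΔV₁ + ΔV₂ = 135560 m/s ≈ 135.6 km/s

Final answer:
(a) ΔV₁ = 83.88 km/s
(b) ΔV₂ = 51.68 km/s
(c) ΔV_total = 135.6 km/s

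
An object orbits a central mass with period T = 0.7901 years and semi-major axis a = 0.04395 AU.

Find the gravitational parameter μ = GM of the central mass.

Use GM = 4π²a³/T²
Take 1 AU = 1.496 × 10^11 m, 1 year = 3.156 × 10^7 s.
T = 0.7901 years = 2.49356 × 10^7 s
a = 0.04395 AU = 6.57492 × 10^9 m
a³ = 2.84231 × 10^29 m³
T² = 6.21782 × 10^14 s²
GM = 4π² × (2.84231 × 10^29) / (6.21782 × 10^14) = 1.80465 × 10^16 m³/s²
GM ≈ 1.805 × 10^16 m³/s²

Final answer: GM = 1.805 × 10^16 m³/s²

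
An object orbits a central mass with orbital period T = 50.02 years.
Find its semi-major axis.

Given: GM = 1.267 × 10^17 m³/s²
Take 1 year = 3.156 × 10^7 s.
T = 50.02 years = 1.57863 × 10^9 s
GM = 1.267 × 10^17 m³/s²
Kepler's third law: a³ = GM T² / (4π²)
T² = 2.49208 × 10^18 s²
a³ = (1.267 × 10^17) × (2.49208 × 10^18) / (4π²) = 7.99794 × 10^33 m³
a = (a³)^(1/3) = 1.99983 × 10^11 m ≈ 200 Gm

Final answer: 200 Gm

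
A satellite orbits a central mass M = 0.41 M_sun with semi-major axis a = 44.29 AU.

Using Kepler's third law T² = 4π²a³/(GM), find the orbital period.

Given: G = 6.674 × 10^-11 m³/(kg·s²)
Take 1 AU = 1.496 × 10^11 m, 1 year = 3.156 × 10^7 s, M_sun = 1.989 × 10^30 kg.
M = 0.41 M_sun = 8.1549 × 10^29 kg
GM = G × M = 6.674 × 10^-11 × 8.1549 × 10^29 = 5.44258 × 10^19 m³/s²
a = 44.29 AU = 6.62578 × 10^12 m
a³ = 2.90879 × 10^38 m³
T = 2π √(a³/GM) = 2π √((2.90879 × 10^38) / (5.44258 × 10^19)) = 2π × 2.31182 × 10^9 s
T = 1.45256 × 10^10 s ≈ 460.3 years

Final answer: 460.3 years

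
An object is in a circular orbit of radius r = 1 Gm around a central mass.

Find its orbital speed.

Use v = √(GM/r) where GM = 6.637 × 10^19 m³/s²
r = 1 Gm = 1 × 10^9 m
GM = 6.637 × 10^19 m³/s²
GM/r = (6.637 × 10^19) / (1 × 10^9) = 6.637 × 10^10 m²/s²
v = √(GM/r) = 257624 m/s ≈ 257.6 km/s

Final answer: 257.6 km/s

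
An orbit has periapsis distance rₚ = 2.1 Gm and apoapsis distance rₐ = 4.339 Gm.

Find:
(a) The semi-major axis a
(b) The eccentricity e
rₚ = 2.1 Gm = 2.1 × 10^9 m
rₐ = 4.339 Gm = 4.339 × 10^9 m
(a) a = (rₚ + rₐ)/2 = 3.2195 × 10^9 m ≈ 3.22 Gm
(b) e = (rₐ − rₚ)/(rₐ + rₚ) = (2.239 × 10^9) / (6.439 × 10^9) = 0.347725

Final answer:
(a) a = 3.22 Gm
(b) e = 0.3477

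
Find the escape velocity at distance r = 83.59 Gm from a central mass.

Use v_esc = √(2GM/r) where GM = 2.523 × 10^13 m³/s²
r = 83.59 Gm = 8.359 × 10^10 m
GM = 2.523 × 10^13 m³/s²
2GM/r = 2 × (2.523 × 10^13) / (8.359 × 10^10) = 603.661 m²/s²
v_esc = √(2GM/r) = 24.5695 m/s ≈ 24.57 m/s

Final answer: 24.57 m/s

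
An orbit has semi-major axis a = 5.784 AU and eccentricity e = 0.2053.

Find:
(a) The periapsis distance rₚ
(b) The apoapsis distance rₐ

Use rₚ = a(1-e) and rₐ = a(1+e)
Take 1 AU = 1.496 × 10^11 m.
a = 5.784 AU = 8.65286 × 10^11 m
e = 0.2053:  1 − e = 0.7947,  1 + e = 1.2053
(a) rₚ = a(1 − e) = 8.65286 × 10^11 m × 0.7947 = 6.87643 × 10^11 m ≈ 4.597 AU
(b) rₐ = a(1 + e) = 8.65286 × 10^11 m × 1.2053 = 1.04293 × 10^12 m ≈ 6.971 AU

Final answer:
(a) rₚ = 4.597 AU
(b) rₐ = 6.971 AU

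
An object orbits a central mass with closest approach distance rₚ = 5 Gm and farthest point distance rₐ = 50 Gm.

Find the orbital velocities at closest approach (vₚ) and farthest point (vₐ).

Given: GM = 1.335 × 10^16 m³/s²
rₚ = 5 Gm = 5 × 10^9 m
rₐ = 50 Gm = 5 × 10^10 m
GM = 1.335 × 10^16 m³/s²
a = (rₚ + rₐ)/2 = 2.75 × 10^10 m
Vis-viva: v² = GM (2/r − 1/a)
vₚ² = 1.335 × 10^16 × (4 × 10^-10 − 3.63636 × 10^-11) = 4.85455 × 10^6 m²/s²
vₚ = 2203.3 m/s ≈ 2.203 km/s
vₐ² = 1.335 × 10^16 × (4 × 10^-11 − 3.63636 × 10^-11) = 48545.5 m²/s²
vₐ = 220.33 m/s ≈ 220.3 m/s

Final answer: vₚ = 2.203 km/s, vₐ = 220.3 m/s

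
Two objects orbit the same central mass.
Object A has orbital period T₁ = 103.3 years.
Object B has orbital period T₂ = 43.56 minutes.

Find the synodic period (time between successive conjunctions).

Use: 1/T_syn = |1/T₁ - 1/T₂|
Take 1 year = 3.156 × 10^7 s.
T₁ = 103.3 years = 3.26015 × 10^9 s
T₂ = 43.56 minutes = 2613.6 s
1/T₁ = 3.06735 × 10^-10 s⁻¹
1/T₂ = 0.000382614 s⁻¹
|1/T₁ − 1/T₂| = 0.000382614 s⁻¹
T_syn = 1 / |1/T₁ − 1/T₂| = 2613.6 s ≈ 43.56 minutes

Final answer: T_syn = 43.56 minutes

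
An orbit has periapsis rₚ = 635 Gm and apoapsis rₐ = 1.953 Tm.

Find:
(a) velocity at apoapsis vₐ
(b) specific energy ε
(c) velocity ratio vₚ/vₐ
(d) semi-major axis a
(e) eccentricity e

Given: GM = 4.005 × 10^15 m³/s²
rₚ = 635 Gm = 6.35 × 10^11 m
rₐ = 1.953 Tm = 1.953 × 10^12 m
GM = 4.005 × 10^15 m³/s²
a = (rₚ + rₐ)/2 = 1.294 × 10^12 m
e = (rₐ − rₚ)/(rₐ + rₚ) = (1.318 × 10^12) / (2.588 × 10^12) = 0.509274
(a) vₐ² = GM (2/rₐ − 1/a) = 4.005 × 10^15 × (1.02407 × 10^-12 − 7.72798 × 10^-13) = 1006.33 m²/s²;  vₐ = 31.7227 m/s ≈ 31.72 m/s
(b) 2a = 2.588 × 10^12 m;  ε = −GM/(2a) = -1547.53 J/kg ≈ -1.548 kJ/kg
(c) vₚ/vₐ = rₐ/rₚ (angular momentum) = (1.953 × 10^12) / (6.35 × 10^11) = 3.07559 ≈ 3.076
(d) a = 1.294 × 10^12 m ≈ 1.294 Tm
(e) e = 0.509274 ≈ 0.5093

Final answer:
(a) velocity at apoapsis vₐ = 31.72 m/s
(b) specific energy ε = -1.548 kJ/kg
(c) velocity ratio vₚ/vₐ = 3.076
(d) semi-major axis a = 1.294 Tm
(e) eccentricity e = 0.5093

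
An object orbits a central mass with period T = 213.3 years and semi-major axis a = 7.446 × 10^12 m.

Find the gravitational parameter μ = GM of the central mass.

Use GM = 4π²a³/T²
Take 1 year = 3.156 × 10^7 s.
T = 213.3 years = 6.73175 × 10^9 s
a = 7.446 × 10^12 m
a³ = 4.12828 × 10^38 m³
T² = 4.53164 × 10^19 s²
GM = 4π² × (4.12828 × 10^38) / (4.53164 × 10^19) = 3.59644 × 10^20 m³/s²
GM ≈ 3.596 × 10^20 m³/s²

Final answer: GM = 3.596 × 10^20 m³/s²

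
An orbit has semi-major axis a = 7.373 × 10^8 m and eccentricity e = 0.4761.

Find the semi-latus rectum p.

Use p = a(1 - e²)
a = 7.373 × 10^8 m
e = 0.4761,  e² = 0.226671,  1 − e² = 0.773329
p = a(1 − e²) = 7.373 × 10^8 m × 0.773329 = 5.70175 × 10^8 m ≈ 5.702 × 10^8 m

Final answer: p = 5.702 × 10^8 m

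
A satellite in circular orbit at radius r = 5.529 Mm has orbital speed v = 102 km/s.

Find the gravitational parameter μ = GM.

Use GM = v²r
r = 5.529 Mm = 5.529 × 10^6 m
v = 102 km/s = 102000 m/s
v² = 1.0404 × 10^10 m²/s²
GM = v²r = 1.0404 × 10^10 × 5.529 × 10^6 = 5.75237 × 10^16 m³/s²
GM ≈ 5.752 × 10^16 m³/s²

Final answer: GM = 5.752 × 10^16 m³/s²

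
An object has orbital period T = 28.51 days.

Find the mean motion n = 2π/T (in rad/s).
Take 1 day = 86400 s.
T = 28.51 days = 2.46326 × 10^6 s
n = 2π / (2.46326 × 10^6 s) = 2.55076 × 10^-6 rad/s ≈ 2.551 × 10^-6 rad/s

Final answer: n = 2.551 × 10^-6 rad/s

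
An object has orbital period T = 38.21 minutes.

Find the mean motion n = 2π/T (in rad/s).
T = 38.21 minutes = 2292.6 s
n = 2π / 2292.6 s = 0.00274064 rad/s ≈ 0.002741 rad/s

Final answer: n = 0.002741 rad/s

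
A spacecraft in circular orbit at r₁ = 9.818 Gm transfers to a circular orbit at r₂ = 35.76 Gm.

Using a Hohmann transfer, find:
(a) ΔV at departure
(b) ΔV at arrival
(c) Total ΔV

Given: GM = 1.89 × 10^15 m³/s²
r₁ = 9.818 Gm = 9.818 × 10^9 m
r₂ = 35.76 Gm = 3.576 × 10^10 m
GM = 1.89 × 10^15 m³/s²
Transfer ellipse: a_t = (r₁ + r₂)/2 = 2.2789 × 10^10 m
Circular speed at r₁: v₁ = √(GM/r₁) = 438.752 m/s
Transfer speed at r₁ (periapsis): v₁ₜ = √(GM(2/r₁ − 1/a_t)) = 549.611 m/s
(a) ΔV₁ = v₁ₜ − v₁ = 110.859 m/s ≈ 110.9 m/s
Circular speed at r₂: v₂ = √(GM/r₂) = 229.896 m/s
Transfer speed at r₂ (apoapsis): v₂ₜ = √(GM(2/r₂ − 1/a_t)) = 150.897 m/s
(b) ΔV₂ = v₂ − v₂ₜ = 78.9992 m/s ≈ 79 m/s
(c) ΔV_total = ΔV₁ + ΔV₂ = 189.858 m/s ≈ 189.9 m/s

Final answer:
(a) ΔV₁ = 110.9 m/s
(b) ΔV₂ = 79 m/s
(c) ΔV_total = 189.9 m/s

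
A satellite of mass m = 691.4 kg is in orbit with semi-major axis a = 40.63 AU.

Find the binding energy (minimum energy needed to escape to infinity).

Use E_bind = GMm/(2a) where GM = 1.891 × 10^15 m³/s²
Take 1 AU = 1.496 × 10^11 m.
a = 40.63 AU = 6.07825 × 10^12 m
GM = 1.891 × 10^15 m³/s²
m = 691.4 kg
GMm = 1.891 × 10^15 × 691.4 = 1.30744 × 10^18 m³·kg/s²
2a = 1.21565 × 10^13 m
E_bind = GMm/(2a) = 107551 J ≈ 107.6 kJ

Final answer: 107.6 kJ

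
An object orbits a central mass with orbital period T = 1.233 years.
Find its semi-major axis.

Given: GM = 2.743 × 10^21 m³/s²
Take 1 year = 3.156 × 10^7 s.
T = 1.233 years = 3.89135 × 10^7 s
GM = 2.743 × 10^21 m³/s²
Kepler's third law: a³ = GM T² / (4π²)
T² = 1.51426 × 10^15 s²
a³ = (2.743 × 10^21) × (1.51426 × 10^15) / (4π²) = 1.05212 × 10^35 m³
a = (a³)^(1/3) = 4.72087 × 10^11 m ≈ 472.1 Gm

Final answer: 472.1 Gm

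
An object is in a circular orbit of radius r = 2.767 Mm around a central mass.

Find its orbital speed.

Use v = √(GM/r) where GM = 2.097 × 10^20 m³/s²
r = 2.767 Mm = 2.767 × 10^6 m
GM = 2.097 × 10^20 m³/s²
GM/r = (2.097 × 10^20) / (2.767 × 10^6) = 7.5786 × 10^13 m²/s²
v = √(GM/r) = 8.70552 × 10^6 m/s ≈ 8706 km/s

Final answer: 8706 km/s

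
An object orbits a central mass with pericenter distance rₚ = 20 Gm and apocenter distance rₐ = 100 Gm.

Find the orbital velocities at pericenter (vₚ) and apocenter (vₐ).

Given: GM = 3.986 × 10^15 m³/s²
rₚ = 20 Gm = 2 × 10^10 m
rₐ = 100 Gm = 1 × 10^11 m
GM = 3.986 × 10^15 m³/s²
a = (rₚ + rₐ)/2 = 6 × 10^10 m
Vis-viva: v² = GM (2/r − 1/a)
vₚ² = 3.986 × 10^15 × (1 × 10^-10 − 1.66667 × 10^-11) = 332167 m²/s²
vₚ = 576.339 m/s ≈ 576.3 m/s
vₐ² = 3.986 × 10^15 × (2 × 10^-11 − 1.66667 × 10^-11) = 13286.7 m²/s²
vₐ = 115.268 m/s ≈ 115.3 m/s

Final answer: vₚ = 576.3 m/s, vₐ = 115.3 m/s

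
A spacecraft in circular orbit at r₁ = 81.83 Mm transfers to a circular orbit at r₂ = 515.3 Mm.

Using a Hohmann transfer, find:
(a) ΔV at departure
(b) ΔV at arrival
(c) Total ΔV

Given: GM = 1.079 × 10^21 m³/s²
r₁ = 81.83 Mm = 8.183 × 10^7 m
r₂ = 515.3 Mm = 5.153 × 10^8 m
GM = 1.079 × 10^21 m³/s²
Transfer ellipse: a_t = (r₁ + r₂)/2 = 2.98565 × 10^8 m
Circular speed at r₁: v₁ = √(GM/r₁) = 3.63124 × 10^6 m/s
Transfer speed at r₁ (periapsis): v₁ₜ = √(GM(2/r₁ − 1/a_t)) = 4.77051 × 10^6 m/s
(a) ΔV₁ = v₁ₜ − v₁ = 1.13928 × 10^6 m/s ≈ 1139 km/s
Circular speed at r₂: v₂ = √(GM/r₂) = 1.44704 × 10^6 m/s
Transfer speed at r₂ (apoapsis): v₂ₜ = √(GM(2/r₂ − 1/a_t)) = 757561 m/s
(b) ΔV₂ = v₂ − v₂ₜ = 689480 m/s ≈ 689.5 km/s
(c) ΔV_total = ΔV₁ + ΔV₂ = 1.82876 × 10^6 m/s ≈ 1829 km/s

Final answer:
(a) ΔV₁ = 1139 km/s
(b) ΔV₂ = 689.5 km/s
(c) ΔV_total = 1829 km/s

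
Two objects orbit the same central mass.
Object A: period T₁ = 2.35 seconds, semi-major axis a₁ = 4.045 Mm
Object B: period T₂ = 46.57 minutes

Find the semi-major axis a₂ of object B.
T₁ = 2.35 seconds
T₂ = 46.57 minutes = 2794.2 s
a₁ = 4.045 Mm = 4.045 × 10^6 m
Kepler's third law: (T₂/T₁)² = (a₂/a₁)³  ⇒  a₂ = a₁ (T₂/T₁)^(2/3)
T₂/T₁ = 1189.02
(T₂/T₁)^(2/3) = 112.235
a₂ = 4.045 × 10^6 m × 112.235 = 4.53989 × 10^8 m ≈ 454 Mm

Final answer: a₂ = 454 Mm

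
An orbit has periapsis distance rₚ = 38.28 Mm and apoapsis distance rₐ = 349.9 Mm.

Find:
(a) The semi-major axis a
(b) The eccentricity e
rₚ = 38.28 Mm = 3.828 × 10^7 m
rₐ = 349.9 Mm = 3.499 × 10^8 m
(a) a = (rₚ + rₐ)/2 = 1.9409 × 10^8 m ≈ 194.1 Mm
(b) e = (rₐ − rₚ)/(rₐ + rₚ) = (3.1162 × 10^8) / (3.8818 × 10^8) = 0.802772

Final answer:
(a) a = 194.1 Mm
(b) e = 0.8028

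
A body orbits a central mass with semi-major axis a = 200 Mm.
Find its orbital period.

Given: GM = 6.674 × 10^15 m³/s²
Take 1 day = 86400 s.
a = 200 Mm = 2 × 10^8 m
GM = 6.674 × 10^15 m³/s²
a³ = 8 × 10^24 m³
T = 2π √(a³/GM) = 2π √((8 × 10^24) / (6.674 × 10^15)) = 2π × 34622 s
T = 217536 s ≈ 2.518 days

Final answer: 2.518 days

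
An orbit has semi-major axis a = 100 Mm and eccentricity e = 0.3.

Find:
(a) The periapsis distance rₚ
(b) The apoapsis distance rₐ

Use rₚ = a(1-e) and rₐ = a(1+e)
a = 100 Mm = 1 × 10^8 m
e = 0.3:  1 − e = 0.7,  1 + e = 1.3
(a) rₚ = a(1 − e) = 1 × 10^8 m × 0.7 = 7 × 10^7 m ≈ 70 Mm
(b) rₐ = a(1 + e) = 1 × 10^8 m × 1.3 = 1.3 × 10^8 m ≈ 130 Mm

Final answer:
(a) rₚ = 70 Mm
(b) rₐ = 130 Mm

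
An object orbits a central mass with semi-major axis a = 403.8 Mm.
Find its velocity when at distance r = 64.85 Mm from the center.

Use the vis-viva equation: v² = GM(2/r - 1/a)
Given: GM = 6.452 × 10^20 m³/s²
a = 403.8 Mm = 4.038 × 10^8 m
r = 64.85 Mm = 6.485 × 10^7 m
GM = 6.452 × 10^20 m³/s²
2/r − 1/a = 3.08404 × 10^-8 − 2.47647 × 10^-9 = 2.83639 × 10^-8 m⁻¹
v² = GM (2/r − 1/a) = 1.83004 × 10^13 m²/s²
v = 4.2779 × 10^6 m/s ≈ 4278 km/s

Final answer: 4278 km/s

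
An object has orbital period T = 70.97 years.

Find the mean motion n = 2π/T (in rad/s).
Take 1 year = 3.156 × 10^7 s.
T = 70.97 years = 2.23981 × 10^9 s
n = 2π / (2.23981 × 10^9 s) = 2.80523 × 10^-9 rad/s ≈ 2.805 × 10^-9 rad/s

Final answer: n = 2.805 × 10^-9 rad/s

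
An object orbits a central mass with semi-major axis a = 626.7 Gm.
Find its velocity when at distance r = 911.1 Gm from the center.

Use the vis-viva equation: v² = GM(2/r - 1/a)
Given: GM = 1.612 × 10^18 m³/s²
a = 626.7 Gm = 6.267 × 10^11 m
r = 911.1 Gm = 9.111 × 10^11 m
GM = 1.612 × 10^18 m³/s²
2/r − 1/a = 2.19515 × 10^-12 − 1.59566 × 10^-12 = 5.99489 × 10^-13 m⁻¹
v² = GM (2/r − 1/a) = 966376 m²/s²
v = 983.044 m/s ≈ 983 m/s

Final answer: 983 m/s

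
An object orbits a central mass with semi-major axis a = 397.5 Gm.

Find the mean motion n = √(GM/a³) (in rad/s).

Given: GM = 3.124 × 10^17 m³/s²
a = 397.5 Gm = 3.975 × 10^11 m
GM = 3.124 × 10^17 m³/s²
a³ = 6.28075 × 10^34 m³
GM/a³ = (3.124 × 10^17) / (6.28075 × 10^34) = 4.97393 × 10^-18 s⁻²
n = √(GM/a³) = 2.23023 × 10^-9 rad/s ≈ 2.23 × 10^-9 rad/s

Final answer: n = 2.23 × 10^-9 rad/s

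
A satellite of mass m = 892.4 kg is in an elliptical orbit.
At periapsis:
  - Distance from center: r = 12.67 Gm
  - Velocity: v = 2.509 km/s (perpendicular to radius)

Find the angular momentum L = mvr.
r = 12.67 Gm = 1.267 × 10^10 m
v = 2.509 km/s = 2509 m/s
vr = 2509 × 1.267 × 10^10 = 3.1789 × 10^13 m²/s
L = m × vr = 892.4 × 3.1789 × 10^13 = 2.83685 × 10^16 kg·m²/s ≈ 2.837 × 10^16 kg·m²/s

Final answer: L = 2.837 × 10^16 kg·m²/s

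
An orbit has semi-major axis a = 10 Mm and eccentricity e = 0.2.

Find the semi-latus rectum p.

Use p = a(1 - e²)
a = 10 Mm = 1 × 10^7 m
e = 0.2,  e² = 0.04,  1 − e² = 0.96
p = a(1 − e²) = 1 × 10^7 m × 0.96 = 9.6 × 10^6 m ≈ 9.6 Mm

Final answer: p = 9.6 Mm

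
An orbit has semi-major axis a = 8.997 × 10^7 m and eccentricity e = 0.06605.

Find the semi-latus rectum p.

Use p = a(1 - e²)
a = 8.997 × 10^7 m
e = 0.06605,  e² = 0.0043626,  1 − e² = 0.995637
p = a(1 − e²) = 8.997 × 10^7 m × 0.995637 = 8.95775 × 10^7 m ≈ 8.958 × 10^7 m

Final answer: p = 8.958 × 10^7 m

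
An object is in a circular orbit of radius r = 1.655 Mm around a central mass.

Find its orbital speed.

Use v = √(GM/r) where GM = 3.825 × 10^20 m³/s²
r = 1.655 Mm = 1.655 × 10^6 m
GM = 3.825 × 10^20 m³/s²
GM/r = (3.825 × 10^20) / (1.655 × 10^6) = 2.31118 × 10^14 m²/s²
v = √(GM/r) = 1.52026 × 10^7 m/s ≈ 1.52 × 10^4 km/s

Final answer: 1.52 × 10^4 km/s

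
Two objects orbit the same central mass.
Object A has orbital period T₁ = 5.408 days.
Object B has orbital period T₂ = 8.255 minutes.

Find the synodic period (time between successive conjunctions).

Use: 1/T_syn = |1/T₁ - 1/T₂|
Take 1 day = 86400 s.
T₁ = 5.408 days = 467251 s
T₂ = 8.255 minutes = 495.3 s
1/T₁ = 2.14018 × 10^-6 s⁻¹
1/T₂ = 0.00201898 s⁻¹
|1/T₁ − 1/T₂| = 0.00201684 s⁻¹
T_syn = 1 / |1/T₁ − 1/T₂| = 495.826 s ≈ 8.264 minutes

Final answer: T_syn = 8.264 minutes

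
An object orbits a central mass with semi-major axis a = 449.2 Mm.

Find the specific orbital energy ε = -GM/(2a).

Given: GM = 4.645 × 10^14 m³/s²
a = 449.2 Mm = 4.492 × 10^8 m
GM = 4.645 × 10^14 m³/s²
2a = 8.984 × 10^8 m
ε = −GM/(2a) = -517030 J/kg ≈ -517 kJ/kg

Final answer: -517 kJ/kg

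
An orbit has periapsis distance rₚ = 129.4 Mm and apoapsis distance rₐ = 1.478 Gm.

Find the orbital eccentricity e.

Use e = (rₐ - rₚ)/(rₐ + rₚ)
rₚ = 129.4 Mm = 1.294 × 10^8 m
rₐ = 1.478 Gm = 1.478 × 10^9 m
rₐ − rₚ = 1.3486 × 10^9 m
rₐ + rₚ = 1.6074 × 10^9 m
e = (rₐ − rₚ)/(rₐ + rₚ) = 0.838995

Final answer: e = 0.839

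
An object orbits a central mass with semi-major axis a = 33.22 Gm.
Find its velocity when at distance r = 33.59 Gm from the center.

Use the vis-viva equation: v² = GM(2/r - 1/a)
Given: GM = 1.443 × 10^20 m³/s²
a = 33.22 Gm = 3.322 × 10^10 m
r = 33.59 Gm = 3.359 × 10^10 m
GM = 1.443 × 10^20 m³/s²
2/r − 1/a = 5.95415 × 10^-11 − 3.01023 × 10^-11 = 2.94392 × 10^-11 m⁻¹
v² = GM (2/r − 1/a) = 4.24807 × 10^9 m²/s²
v = 65177.3 m/s ≈ 65.18 km/s

Final answer: 65.18 km/s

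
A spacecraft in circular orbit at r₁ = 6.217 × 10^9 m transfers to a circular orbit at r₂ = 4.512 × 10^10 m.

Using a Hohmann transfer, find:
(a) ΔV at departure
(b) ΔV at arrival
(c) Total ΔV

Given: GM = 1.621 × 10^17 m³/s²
r₁ = 6.217 × 10^9 m
r₂ = 4.512 × 10^10 m
GM = 1.621 × 10^17 m³/s²
Transfer ellipse: a_t = (r₁ + r₂)/2 = 2.56685 × 10^10 m
Circular speed at r₁: v₁ = √(GM/r₁) = 5106.24 m/s
Transfer speed at r₁ (periapsis): v₁ₜ = √(GM(2/r₁ − 1/a_t)) = 6769.95 m/s
(a) ΔV₁ = v₁ₜ − v₁ = 1663.71 m/s ≈ 1.664 km/s
Circular speed at r₂: v₂ = √(GM/r₂) = 1895.43 m/s
Transfer speed at r₂ (apoapsis): v₂ₜ = √(GM(2/r₂ − 1/a_t)) = 932.818 m/s
(b) ΔV₂ = v₂ − v₂ₜ = 962.608 m/s ≈ 962.6 m/s
(c) ΔV_total = ΔV₁ + ΔV₂ = 2626.32 m/s ≈ 2.626 km/s

Final answer:
(a) ΔV₁ = 1.664 km/s
(b) ΔV₂ = 962.6 m/s
(c) ΔV_total = 2.626 km/s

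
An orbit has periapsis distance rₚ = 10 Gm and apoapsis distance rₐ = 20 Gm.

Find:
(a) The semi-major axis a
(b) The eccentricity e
rₚ = 10 Gm = 1 × 10^10 m
rₐ = 20 Gm = 2 × 10^10 m
(a) a = (rₚ + rₐ)/2 = 1.5 × 10^10 m ≈ 15 Gm
(b) e = (rₐ − rₚ)/(rₐ + rₚ) = (1 × 10^10) / (3 × 10^10) = 0.333333

Final answer:
(a) a = 15 Gm
(b) e = 0.3333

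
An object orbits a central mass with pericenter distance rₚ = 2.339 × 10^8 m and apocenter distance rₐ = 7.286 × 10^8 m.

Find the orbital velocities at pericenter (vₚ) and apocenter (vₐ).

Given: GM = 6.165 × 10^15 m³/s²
rₚ = 2.339 × 10^8 m
rₐ = 7.286 × 10^8 m
GM = 6.165 × 10^15 m³/s²
a = (rₚ + rₐ)/2 = 4.8125 × 10^8 m
Vis-viva: v² = GM (2/r − 1/a)
vₚ² = 6.165 × 10^15 × (8.55066 × 10^-9 − 2.07792 × 10^-9) = 3.99044 × 10^7 m²/s²
vₚ = 6317 m/s ≈ 6.317 km/s
vₐ² = 6.165 × 10^15 × (2.74499 × 10^-9 − 2.07792 × 10^-9) = 4.11248 × 10^6 m²/s²
vₐ = 2027.92 m/s ≈ 2.028 km/s

Final answer: vₚ = 6.317 km/s, vₐ = 2.028 km/s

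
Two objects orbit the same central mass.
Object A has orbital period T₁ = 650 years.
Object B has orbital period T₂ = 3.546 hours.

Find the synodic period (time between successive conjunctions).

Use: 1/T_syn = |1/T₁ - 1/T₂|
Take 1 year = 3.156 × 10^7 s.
T₁ = 650 years = 2.0514 × 10^10 s
T₂ = 3.546 hours = 12765.6 s
1/T₁ = 4.87472 × 10^-11 s⁻¹
1/T₂ = 7.83355 × 10^-5 s⁻¹
|1/T₁ − 1/T₂| = 7.83355 × 10^-5 s⁻¹
T_syn = 1 / |1/T₁ − 1/T₂| = 12765.6 s ≈ 3.546 hours

Final answer: T_syn = 3.546 hours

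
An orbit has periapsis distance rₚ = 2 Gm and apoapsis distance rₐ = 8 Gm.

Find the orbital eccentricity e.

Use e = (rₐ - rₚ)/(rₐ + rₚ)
rₚ = 2 Gm = 2 × 10^9 m
rₐ = 8 Gm = 8 × 10^9 m
rₐ − rₚ = 6 × 10^9 m
rₐ + rₚ = 1 × 10^10 m
e = (rₐ − rₚ)/(rₐ + rₚ) = 0.6

Final answer: e = 0.6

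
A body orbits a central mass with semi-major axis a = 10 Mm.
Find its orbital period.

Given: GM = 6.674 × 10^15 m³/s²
a = 10 Mm = 1 × 10^7 m
GM = 6.674 × 10^15 m³/s²
a³ = 1 × 10^21 m³
T = 2π √(a³/GM) = 2π √((1 × 10^21) / (6.674 × 10^15)) = 2π × 387.085 s
T = 2432.13 s ≈ 40.54 minutes

Final answer: 40.54 minutes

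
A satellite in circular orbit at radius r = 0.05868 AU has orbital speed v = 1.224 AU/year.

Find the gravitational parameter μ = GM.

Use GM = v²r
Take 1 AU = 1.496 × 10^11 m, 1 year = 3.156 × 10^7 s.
r = 0.05868 AU = 8.77853 × 10^9 m
v = 1.224 AU/year = 5801.98 m/s
v² = 3.36629 × 10^7 m²/s²
GM = v²r = 3.36629 × 10^7 × 8.77853 × 10^9 = 2.95511 × 10^17 m³/s²
GM ≈ 2.955 × 10^17 m³/s²

Final answer: GM = 2.955 × 10^17 m³/s²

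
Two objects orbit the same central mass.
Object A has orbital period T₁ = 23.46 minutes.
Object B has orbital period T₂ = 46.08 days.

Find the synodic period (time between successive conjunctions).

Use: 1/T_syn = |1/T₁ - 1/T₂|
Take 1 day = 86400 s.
T₁ = 23.46 minutes = 1407.6 s
T₂ = 46.08 days = 3.98131 × 10^6 s
1/T₁ = 0.000710429 s⁻¹
1/T₂ = 2.51173 × 10^-7 s⁻¹
|1/T₁ − 1/T₂| = 0.000710178 s⁻¹
T_syn = 1 / |1/T₁ − 1/T₂| = 1408.1 s ≈ 23.47 minutes

Final answer: T_syn = 23.47 minutes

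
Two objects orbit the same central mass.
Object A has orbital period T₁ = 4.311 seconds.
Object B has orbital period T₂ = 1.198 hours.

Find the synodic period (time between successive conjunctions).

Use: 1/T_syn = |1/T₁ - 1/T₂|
T₁ = 4.311 seconds
T₂ = 1.198 hours = 4312.8 s
1/T₁ = 0.231965 s⁻¹
1/T₂ = 0.000231868 s⁻¹
|1/T₁ − 1/T₂| = 0.231733 s⁻¹
T_syn = 1 / |1/T₁ − 1/T₂| = 4.31531 s ≈ 4.315 seconds

Final answer: T_syn = 4.315 seconds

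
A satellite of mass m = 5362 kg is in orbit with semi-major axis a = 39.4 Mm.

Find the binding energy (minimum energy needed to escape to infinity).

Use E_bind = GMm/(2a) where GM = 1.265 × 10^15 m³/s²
a = 39.4 Mm = 3.94 × 10^7 m
GM = 1.265 × 10^15 m³/s²
m = 5362 kg
GMm = 1.265 × 10^15 × 5362 = 6.78293 × 10^18 m³·kg/s²
2a = 7.88 × 10^7 m
E_bind = GMm/(2a) = 8.60778 × 10^10 J ≈ 86.08 GJ

Final answer: 86.08 GJ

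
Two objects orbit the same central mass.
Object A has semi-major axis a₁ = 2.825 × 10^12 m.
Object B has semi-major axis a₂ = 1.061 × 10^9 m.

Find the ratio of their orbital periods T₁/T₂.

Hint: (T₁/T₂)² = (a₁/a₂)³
a₁ = 2.825 × 10^12 m
a₂ = 1.061 × 10^9 m
a₁/a₂ = 2662.58
T₁/T₂ = (a₁/a₂)^(3/2) = (2662.58)^1.5 = 137390

Final answer: T₁/T₂ = 1.374 × 10^5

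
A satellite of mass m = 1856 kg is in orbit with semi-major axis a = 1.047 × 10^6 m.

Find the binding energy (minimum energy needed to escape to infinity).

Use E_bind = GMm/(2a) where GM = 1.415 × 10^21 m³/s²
a = 1.047 × 10^6 m
GM = 1.415 × 10^21 m³/s²
m = 1856 kg
GMm = 1.415 × 10^21 × 1856 = 2.62624 × 10^24 m³·kg/s²
2a = 2.094 × 10^6 m
E_bind = GMm/(2a) = 1.25417 × 10^18 J ≈ 1.254 EJ

Final answer: 1.254 EJ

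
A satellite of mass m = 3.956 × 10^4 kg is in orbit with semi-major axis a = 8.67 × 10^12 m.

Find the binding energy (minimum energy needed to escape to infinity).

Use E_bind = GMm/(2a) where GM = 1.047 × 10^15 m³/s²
a = 8.67 × 10^12 m
GM = 1.047 × 10^15 m³/s²
m = 3.956 × 10^4 kg
GMm = 1.047 × 10^15 × 39560 = 4.14193 × 10^19 m³·kg/s²
2a = 1.734 × 10^13 m
E_bind = GMm/(2a) = 2.38866 × 10^6 J ≈ 2.389 MJ

Final answer: 2.389 MJ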